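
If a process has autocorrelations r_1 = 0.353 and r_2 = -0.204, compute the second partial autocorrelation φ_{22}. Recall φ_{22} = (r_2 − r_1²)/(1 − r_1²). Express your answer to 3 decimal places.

φ_{22} = (r_2 − r_1²) / (1 − r_1²)
r_1² = (0.353)² = 0.124609
Numerator = -0.204 − 0.1246 = -0.3286; denominator = 1 − 0.1246 = 0.8754
φ_{22} = -0.3286 / 0.8754 = -0.375

-0.375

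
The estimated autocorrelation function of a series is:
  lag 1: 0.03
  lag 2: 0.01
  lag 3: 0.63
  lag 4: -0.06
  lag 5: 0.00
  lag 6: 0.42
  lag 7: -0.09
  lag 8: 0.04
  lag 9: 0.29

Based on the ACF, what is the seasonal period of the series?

The largest autocorrelation is r_3 = 0.63, with weaker echoes at lags 6 (0.42) and 9 (0.29); the remaining lags stay at or below 0.04.
The dominant spike at lag 3 indicates a seasonal period of 3.

3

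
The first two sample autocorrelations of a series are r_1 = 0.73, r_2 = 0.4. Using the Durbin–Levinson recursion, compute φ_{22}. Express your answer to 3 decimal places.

-0.285

φ_{22} = (r_2 − r_1²) / (1 − r_1²)
r_1² = (0.73)² = 0.5329
Numerator = 0.4 − 0.5329 = -0.1329; denominator = 1 − 0.5329 = 0.4671
φ_{22} = -0.1329 / 0.4671 = -0.285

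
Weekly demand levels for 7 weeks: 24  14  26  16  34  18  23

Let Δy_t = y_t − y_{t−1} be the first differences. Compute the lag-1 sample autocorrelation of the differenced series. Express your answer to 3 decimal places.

-0.830

First differences Δy: -10, 12, -10, 18, -16, 5
Mean of differences = -0.1667
Numerator Σ(Δy_t−Δȳ)(Δy_{t+1}−Δȳ) = -787.3611
Denominator Σ(Δy_t−Δȳ)² = 948.8333
r_1(Δy) = -787.3611 / 948.8333 = -0.830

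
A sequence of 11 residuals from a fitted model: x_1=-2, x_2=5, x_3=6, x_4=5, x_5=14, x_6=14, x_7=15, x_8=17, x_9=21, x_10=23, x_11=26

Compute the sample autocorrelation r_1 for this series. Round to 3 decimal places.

0.630

Mean x̄ = (-2 + 5 + 6 + 5 + 14 + 14 + 15 + 17 + 21 + 23 + 26)/11 = 13.0909
Numerator Σ_{t=1}^{10}(x_t−x̄)(x_{t+1}−x̄) = 476.7190
Denominator Σ(x_t−x̄)² = 756.9091
r_1 = 476.7190 / 756.9091 = 0.630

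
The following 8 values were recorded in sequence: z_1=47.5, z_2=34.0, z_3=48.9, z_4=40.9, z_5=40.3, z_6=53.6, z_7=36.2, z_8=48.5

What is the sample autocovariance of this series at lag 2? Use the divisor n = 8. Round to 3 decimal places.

Mean z̄ = (47.5 + 34.0 + 48.9 + 40.9 + 40.3 + 53.6 + 36.2 + 48.5)/8 = 43.7375
Σ_{t=1}^{6}(z_t−z̄)(z_{t+2}−z̄) = 74.2034
γ_2 = 74.2034 / 8 = 9.275

9.275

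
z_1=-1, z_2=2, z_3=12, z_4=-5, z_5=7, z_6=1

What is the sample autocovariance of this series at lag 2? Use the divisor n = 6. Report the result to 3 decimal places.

4.019

Mean z̄ = (-1 + 2 + 12 − 5 + 7 + 1)/6 = 2.6667
Deviations: -3.6667, -0.6667, 9.3333, -7.6667, 4.3333, -1.6667
Σ_{t=1}^{4}(z_t−z̄)(z_{t+2}−z̄) = 24.1111
γ_2 = 24.1111 / 6 = 4.019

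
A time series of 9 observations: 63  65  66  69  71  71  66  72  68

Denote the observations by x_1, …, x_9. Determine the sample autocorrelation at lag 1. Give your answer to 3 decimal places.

Mean x̄ = (63 + 65 + 66 + 69 + 71 + 71 + 66 + 72 + 68)/9 = 67.8889
Numerator Σ_{t=1}^{8}(x_t−x̄)(x_{t+1}−x̄) = 17.4321
Denominator Σ(x_t−x̄)² = 76.8889
r_1 = 17.4321 / 76.8889 = 0.227

0.227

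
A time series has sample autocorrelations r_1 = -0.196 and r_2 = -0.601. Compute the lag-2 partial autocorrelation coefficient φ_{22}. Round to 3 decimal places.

φ_{22} = (r_2 − r_1²) / (1 − r_1²)
r_1² = (-0.196)² = 0.038416
Numerator = -0.601 − 0.0384 = -0.6394; denominator = 1 − 0.0384 = 0.9616
φ_{22} = -0.6394 / 0.9616 = -0.665

-0.665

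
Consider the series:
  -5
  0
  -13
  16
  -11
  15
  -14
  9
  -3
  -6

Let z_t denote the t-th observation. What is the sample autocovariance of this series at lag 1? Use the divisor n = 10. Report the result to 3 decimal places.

Mean z̄ = (-5 + 0 − 13 + 16 − 11 + 15 − 14 + 9 − 3 − 6)/10 = -1.2000
Σ_{t=1}^{9}(z_t−z̄)(z_{t+1}−z̄) = -896.6400
γ_1 = -896.6400 / 10 = -89.664

-89.664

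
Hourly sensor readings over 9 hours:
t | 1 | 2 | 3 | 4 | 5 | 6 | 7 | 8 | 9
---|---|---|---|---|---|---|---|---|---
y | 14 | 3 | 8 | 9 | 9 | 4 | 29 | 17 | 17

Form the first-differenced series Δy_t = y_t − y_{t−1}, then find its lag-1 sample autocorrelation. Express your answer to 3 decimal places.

First differences Δy: -11, 5, 1, 0, -5, 25, -12, 0
Mean of differences = 0.3750
Numerator Σ(Δy_t−Δȳ)(Δy_{t+1}−Δȳ) = -480.3906
Denominator Σ(Δy_t−Δȳ)² = 939.8750
r_1(Δy) = -480.3906 / 939.8750 = -0.511

-0.511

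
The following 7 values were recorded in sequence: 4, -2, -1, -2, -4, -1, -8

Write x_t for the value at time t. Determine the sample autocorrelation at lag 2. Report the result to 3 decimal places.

Mean x̄ = (4 − 2 − 1 − 2 − 4 − 1 − 8)/7 = -2.0000
Deviations from mean: 6.0000, 0.0000, 1.0000, 0.0000, -2.0000, 1.0000, -6.0000
Numerator Σ_{t=1}^{5}(x_t−x̄)(x_{t+2}−x̄) = 16.0000
Denominator Σ(x_t−x̄)² = 78.0000
r_2 = 16.0000 / 78.0000 = 0.205

0.205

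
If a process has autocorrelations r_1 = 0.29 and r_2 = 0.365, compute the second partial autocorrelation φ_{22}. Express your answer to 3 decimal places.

φ_{22} = (r_2 − r_1²) / (1 − r_1²)
r_1² = (0.29)² = 0.0841
Numerator = 0.365 − 0.0841 = 0.2809; denominator = 1 − 0.0841 = 0.9159
φ_{22} = 0.2809 / 0.9159 = 0.307

0.307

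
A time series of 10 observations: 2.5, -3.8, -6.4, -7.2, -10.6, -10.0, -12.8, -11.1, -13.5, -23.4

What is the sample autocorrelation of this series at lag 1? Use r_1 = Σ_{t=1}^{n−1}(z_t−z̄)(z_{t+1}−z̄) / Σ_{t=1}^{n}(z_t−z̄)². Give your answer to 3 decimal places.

0.386

Mean z̄ = (2.5 − 3.8 − 6.4 − 7.2 − 10.6 − 10.0 − 12.8 − 11.1 − 13.5 − 23.4)/10 = -9.6300
Numerator Σ_{t=1}^{9}(z_t−z̄)(z_{t+1}−z̄) = 160.2111
Denominator Σ(z_t−z̄)² = 415.3410
r_1 = 160.2111 / 415.3410 = 0.386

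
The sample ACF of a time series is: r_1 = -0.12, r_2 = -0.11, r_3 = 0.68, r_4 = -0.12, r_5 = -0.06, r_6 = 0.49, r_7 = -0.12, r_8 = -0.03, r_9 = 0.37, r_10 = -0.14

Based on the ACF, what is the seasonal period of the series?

The largest autocorrelation is r_3 = 0.68, with weaker echoes at lags 6 (0.49) and 9 (0.37); the remaining lags stay at or below -0.03.
The dominant spike at lag 3 indicates a seasonal period of 3.

3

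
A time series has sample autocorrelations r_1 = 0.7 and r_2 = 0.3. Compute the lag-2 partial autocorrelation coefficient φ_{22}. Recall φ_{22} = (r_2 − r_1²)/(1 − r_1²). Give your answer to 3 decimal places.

-0.373

φ_{22} = (r_2 − r_1²) / (1 − r_1²)
r_1² = (0.7)² = 0.49
Numerator = 0.3 − 0.4900 = -0.1900; denominator = 1 − 0.4900 = 0.5100
φ_{22} = -0.1900 / 0.5100 = -0.373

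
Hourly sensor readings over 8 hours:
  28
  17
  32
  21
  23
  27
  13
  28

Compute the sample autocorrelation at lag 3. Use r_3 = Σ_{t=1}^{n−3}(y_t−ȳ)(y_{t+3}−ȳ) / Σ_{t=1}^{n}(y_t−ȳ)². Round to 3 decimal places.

Mean ȳ = (28 + 17 + 32 + 21 + 23 + 27 + 13 + 28)/8 = 23.6250
Deviations from mean: 4.3750, -6.6250, 8.3750, -2.6250, -0.6250, 3.3750, -10.6250, 4.3750
Numerator Σ_{t=1}^{5}(y_t−ȳ)(y_{t+3}−ȳ) = 46.0781
Denominator Σ(y_t−ȳ)² = 283.8750
r_3 = 46.0781 / 283.8750 = 0.162

0.162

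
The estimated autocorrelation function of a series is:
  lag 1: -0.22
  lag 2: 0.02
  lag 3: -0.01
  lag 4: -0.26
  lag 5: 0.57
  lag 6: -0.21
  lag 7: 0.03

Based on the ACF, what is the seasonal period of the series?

The largest autocorrelation is r_5 = 0.57; the remaining lags stay at or below 0.03.
The dominant spike at lag 5 indicates a seasonal period of 5.

5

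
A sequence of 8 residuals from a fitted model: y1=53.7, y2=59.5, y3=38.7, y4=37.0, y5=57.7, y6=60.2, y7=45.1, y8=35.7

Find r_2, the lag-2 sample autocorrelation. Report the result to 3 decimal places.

Mean ȳ = (53.7 + 59.5 + 38.7 + 37.0 + 57.7 + 60.2 + 45.1 + 35.7)/8 = 48.4500
Σ(y_t−ȳ)(y_{t+2}−ȳ) = (-51.1875) + (-126.5225) + (-90.1875) + (-134.5375) + (-30.9875) + (-149.8125) = -583.2350
Denominator Σ(y_t−ȳ)² = 773.2400
r_2 = -583.2350 / 773.2400 = -0.754

-0.754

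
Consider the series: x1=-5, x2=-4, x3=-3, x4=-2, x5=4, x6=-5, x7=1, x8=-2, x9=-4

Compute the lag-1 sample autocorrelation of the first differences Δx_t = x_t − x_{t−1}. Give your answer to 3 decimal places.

First differences Δx: 1, 1, 1, 6, -9, 6, -3, -2
Mean of differences = 0.1250
Numerator Σ(Δx_t−Δx̄)(Δx_{t+1}−Δx̄) = -112.2656
Denominator Σ(Δx_t−Δx̄)² = 168.8750
r_1(Δx) = -112.2656 / 168.8750 = -0.665

-0.665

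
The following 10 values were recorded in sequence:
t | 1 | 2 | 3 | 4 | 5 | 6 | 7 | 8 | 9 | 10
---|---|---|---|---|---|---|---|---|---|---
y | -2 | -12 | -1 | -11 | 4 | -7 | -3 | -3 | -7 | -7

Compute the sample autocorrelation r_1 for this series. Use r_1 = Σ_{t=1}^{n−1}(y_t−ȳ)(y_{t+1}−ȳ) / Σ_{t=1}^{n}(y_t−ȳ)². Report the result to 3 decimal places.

Mean ȳ = (-2 − 12 − 1 − 11 + 4 − 7 − 3 − 3 − 7 − 7)/10 = -4.9000
Numerator Σ_{t=1}^{9}(y_t−ȳ)(y_{t+1}−ȳ) = -145.0100
Denominator Σ(y_t−ȳ)² = 210.9000
r_1 = -145.0100 / 210.9000 = -0.688

-0.688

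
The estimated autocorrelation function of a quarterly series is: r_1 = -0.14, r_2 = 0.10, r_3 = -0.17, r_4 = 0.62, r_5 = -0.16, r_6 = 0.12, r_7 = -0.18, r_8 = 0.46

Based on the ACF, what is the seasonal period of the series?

4

The largest autocorrelation is r_4 = 0.62, with a weaker echo at lag 8 (0.46); the remaining lags stay at or below 0.12.
The dominant spike at lag 4 indicates a seasonal period of 4.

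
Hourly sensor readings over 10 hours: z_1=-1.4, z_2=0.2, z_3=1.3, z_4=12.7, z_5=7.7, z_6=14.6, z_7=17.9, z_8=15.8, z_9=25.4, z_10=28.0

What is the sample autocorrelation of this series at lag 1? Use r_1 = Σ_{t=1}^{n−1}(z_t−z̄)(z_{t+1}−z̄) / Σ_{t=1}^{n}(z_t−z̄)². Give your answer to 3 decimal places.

Mean z̄ = (-1.4 + 0.2 + 1.3 + 12.7 + 7.7 + 14.6 + 17.9 + 15.8 + 25.4 + 28.0)/10 = 12.2200
Numerator Σ_{t=1}^{9}(z_t−z̄)(z_{t+1}−z̄) = 565.8196
Denominator Σ(z_t−z̄)² = 943.3560
r_1 = 565.8196 / 943.3560 = 0.600

0.600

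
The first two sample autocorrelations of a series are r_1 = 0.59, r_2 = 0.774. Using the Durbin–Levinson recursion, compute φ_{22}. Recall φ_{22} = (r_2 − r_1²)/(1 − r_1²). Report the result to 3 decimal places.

φ_{22} = (r_2 − r_1²) / (1 − r_1²)
r_1² = (0.59)² = 0.3481
Numerator = 0.774 − 0.3481 = 0.4259; denominator = 1 − 0.3481 = 0.6519
φ_{22} = 0.4259 / 0.6519 = 0.653

0.653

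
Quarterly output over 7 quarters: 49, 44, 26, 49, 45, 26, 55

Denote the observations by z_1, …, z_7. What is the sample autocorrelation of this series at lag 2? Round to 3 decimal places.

-0.277

Mean z̄ = (49 + 44 + 26 + 49 + 45 + 26 + 55)/7 = 42.0000
Deviations from mean: 7.0000, 2.0000, -16.0000, 7.0000, 3.0000, -16.0000, 13.0000
Numerator Σ_{t=1}^{5}(z_t−z̄)(z_{t+2}−z̄) = -219.0000
Denominator Σ(z_t−z̄)² = 792.0000
r_2 = -219.0000 / 792.0000 = -0.277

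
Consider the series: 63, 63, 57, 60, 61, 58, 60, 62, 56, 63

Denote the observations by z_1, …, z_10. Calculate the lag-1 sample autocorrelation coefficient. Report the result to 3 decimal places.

-0.353

Mean z̄ = (63 + 63 + 57 + 60 + 61 + 58 + 60 + 62 + 56 + 63)/10 = 60.3000
Numerator Σ_{t=1}^{9}(z_t−z̄)(z_{t+1}−z̄) = -21.1900
Denominator Σ(z_t−z̄)² = 60.1000
r_1 = -21.1900 / 60.1000 = -0.353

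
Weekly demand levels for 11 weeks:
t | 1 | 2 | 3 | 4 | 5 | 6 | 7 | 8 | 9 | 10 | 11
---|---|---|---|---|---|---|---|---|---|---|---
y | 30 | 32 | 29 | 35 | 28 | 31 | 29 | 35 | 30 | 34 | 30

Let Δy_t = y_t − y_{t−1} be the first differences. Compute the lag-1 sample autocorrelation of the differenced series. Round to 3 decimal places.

-0.838

First differences Δy: 2, -3, 6, -7, 3, -2, 6, -5, 4, -4
Mean of differences = 0.0000
Numerator Σ(Δy_t−Δȳ)(Δy_{t+1}−Δȳ) = -171.0000
Denominator Σ(Δy_t−Δȳ)² = 204.0000
r_1(Δy) = -171.0000 / 204.0000 = -0.838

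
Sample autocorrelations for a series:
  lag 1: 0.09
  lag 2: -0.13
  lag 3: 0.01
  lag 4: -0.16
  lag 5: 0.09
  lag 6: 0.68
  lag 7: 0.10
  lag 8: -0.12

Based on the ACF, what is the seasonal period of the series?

The largest autocorrelation is r_6 = 0.68; the remaining lags stay at or below 0.10.
The dominant spike at lag 6 indicates a seasonal period of 6.

6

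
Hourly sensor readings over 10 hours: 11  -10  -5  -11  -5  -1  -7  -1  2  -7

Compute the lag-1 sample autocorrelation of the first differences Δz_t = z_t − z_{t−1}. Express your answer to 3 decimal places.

First differences Δz: -21, 5, -6, 6, 4, -6, 6, 3, -9
Mean of differences = -2.0000
Numerator Σ(Δz_t−Δz̄)(Δz_{t+1}−Δz̄) = -196.0000
Denominator Σ(Δz_t−Δz̄)² = 680.0000
r_1(Δz) = -196.0000 / 680.0000 = -0.288

-0.288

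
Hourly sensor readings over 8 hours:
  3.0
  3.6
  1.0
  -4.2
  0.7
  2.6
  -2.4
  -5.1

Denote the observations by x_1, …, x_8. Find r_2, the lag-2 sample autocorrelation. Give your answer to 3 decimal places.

Mean x̄ = (3.0 + 3.6 + 1.0 − 4.2 + 0.7 + 2.6 − 2.4 − 5.1)/8 = -0.1000
Σ(x_t−x̄)(x_{t+2}−x̄) = (3.4100) + (-15.1700) + (0.8800) + (-11.0700) + (-1.8400) + (-13.5000) = -37.2900
Denominator Σ(x_t−x̄)² = 79.5400
r_2 = -37.2900 / 79.5400 = -0.469

-0.469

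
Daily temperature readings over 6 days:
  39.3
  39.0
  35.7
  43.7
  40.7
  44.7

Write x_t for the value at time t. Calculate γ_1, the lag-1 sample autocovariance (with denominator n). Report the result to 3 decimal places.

Mean x̄ = (39.3 + 39.0 + 35.7 + 43.7 + 40.7 + 44.7)/6 = 40.5167
Σ_{t=1}^{5}(x_t−x̄)(x_{t+1}−x̄) = -4.8319
γ_1 = -4.8319 / 6 = -0.805

-0.805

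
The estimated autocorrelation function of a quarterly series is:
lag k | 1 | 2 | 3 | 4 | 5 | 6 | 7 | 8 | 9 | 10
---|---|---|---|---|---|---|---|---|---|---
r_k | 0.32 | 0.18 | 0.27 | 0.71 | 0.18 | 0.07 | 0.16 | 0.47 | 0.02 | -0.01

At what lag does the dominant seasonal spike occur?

4

The largest autocorrelation is r_4 = 0.71, with a weaker echo at lag 8 (0.47); the remaining lags stay at or below 0.32. The elevated value at lag 1 (0.32), dropping to 0.18 at lag 2, reflects decaying short-term dependence rather than seasonality.
The dominant spike at lag 4 indicates a seasonal period of 4.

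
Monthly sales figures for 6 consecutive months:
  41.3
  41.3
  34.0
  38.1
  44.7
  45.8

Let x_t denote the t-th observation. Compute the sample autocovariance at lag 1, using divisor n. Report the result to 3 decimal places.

Mean x̄ = (41.3 + 41.3 + 34.0 + 38.1 + 44.7 + 45.8)/6 = 40.8667
Deviations: 0.4333, 0.4333, -6.8667, -2.7667, 3.8333, 4.9333
Σ_{t=1}^{5}(x_t−x̄)(x_{t+1}−x̄) = 24.5156
γ_1 = 24.5156 / 6 = 4.086

4.086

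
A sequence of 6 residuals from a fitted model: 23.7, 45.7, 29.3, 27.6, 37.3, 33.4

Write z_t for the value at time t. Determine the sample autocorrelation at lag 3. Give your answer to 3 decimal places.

Mean z̄ = (23.7 + 45.7 + 29.3 + 27.6 + 37.3 + 33.4)/6 = 32.8333
Deviations from mean: -9.1333, 12.8667, -3.5333, -5.2333, 4.4667, 0.5667
Σ(z_t−z̄)(z_{t+3}−z̄) = (47.7978) + (57.4711) + (-2.0022) = 103.2667
Denominator Σ(z_t−z̄)² = 309.1133
r_3 = 103.2667 / 309.1133 = 0.334

0.334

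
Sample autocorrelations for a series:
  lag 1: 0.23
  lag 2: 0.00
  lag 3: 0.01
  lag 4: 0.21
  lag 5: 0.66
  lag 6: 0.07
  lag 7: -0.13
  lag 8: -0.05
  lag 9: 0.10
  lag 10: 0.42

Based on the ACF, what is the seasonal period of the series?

The largest autocorrelation is r_5 = 0.66, with a weaker echo at lag 10 (0.42); the remaining lags stay at or below 0.23. The elevated value at lag 1 (0.23), dropping to 0.00 at lag 2, reflects decaying short-term dependence rather than seasonality.
The dominant spike at lag 5 indicates a seasonal period of 5.

5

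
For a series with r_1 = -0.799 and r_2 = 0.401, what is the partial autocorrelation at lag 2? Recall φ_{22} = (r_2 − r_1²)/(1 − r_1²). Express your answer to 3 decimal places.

φ_{22} = (r_2 − r_1²) / (1 − r_1²)
r_1² = (-0.799)² = 0.638401
Numerator = 0.401 − 0.6384 = -0.2374; denominator = 1 − 0.6384 = 0.3616
φ_{22} = -0.2374 / 0.3616 = -0.657

-0.657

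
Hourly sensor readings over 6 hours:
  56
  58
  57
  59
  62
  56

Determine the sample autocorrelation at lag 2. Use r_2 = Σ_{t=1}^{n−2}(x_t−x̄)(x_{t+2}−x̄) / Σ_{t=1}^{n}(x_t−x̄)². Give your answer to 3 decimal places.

-0.154

Mean x̄ = (56 + 58 + 57 + 59 + 62 + 56)/6 = 58.0000
Σ(x_t−x̄)(x_{t+2}−x̄) = (2.0000) + (0.0000) + (-4.0000) + (-2.0000) = -4.0000
Denominator Σ(x_t−x̄)² = 26.0000
r_2 = -4.0000 / 26.0000 = -0.154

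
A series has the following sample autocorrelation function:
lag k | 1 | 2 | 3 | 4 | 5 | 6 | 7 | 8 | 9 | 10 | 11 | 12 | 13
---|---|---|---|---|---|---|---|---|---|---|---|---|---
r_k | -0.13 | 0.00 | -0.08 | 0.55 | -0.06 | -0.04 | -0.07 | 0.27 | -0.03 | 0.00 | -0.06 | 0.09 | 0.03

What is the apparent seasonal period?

The largest autocorrelation is r_4 = 0.55, with a weaker echo at lag 8 (0.27); the remaining lags stay at or below 0.09.
The dominant spike at lag 4 indicates a seasonal period of 4.

4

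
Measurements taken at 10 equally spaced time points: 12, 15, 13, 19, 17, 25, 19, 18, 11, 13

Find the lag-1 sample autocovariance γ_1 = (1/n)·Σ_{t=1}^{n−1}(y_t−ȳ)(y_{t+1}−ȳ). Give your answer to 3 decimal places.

4.616

Mean ȳ = (12 + 15 + 13 + 19 + 17 + 25 + 19 + 18 + 11 + 13)/10 = 16.2000
Σ_{t=1}^{9}(y_t−ȳ)(y_{t+1}−ȳ) = 46.1600
γ_1 = 46.1600 / 10 = 4.616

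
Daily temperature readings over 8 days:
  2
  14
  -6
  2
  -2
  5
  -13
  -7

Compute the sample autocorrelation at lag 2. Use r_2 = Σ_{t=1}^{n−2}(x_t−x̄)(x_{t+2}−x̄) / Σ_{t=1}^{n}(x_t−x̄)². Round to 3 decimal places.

0.057

Mean x̄ = (2 + 14 − 6 + 2 − 2 + 5 − 13 − 7)/8 = -0.6250
Deviations from mean: 2.6250, 14.6250, -5.3750, 2.6250, -1.3750, 5.6250, -12.3750, -6.3750
Σ(x_t−x̄)(x_{t+2}−x̄) = (-14.1094) + (38.3906) + (7.3906) + (14.7656) + (17.0156) + (-35.8594) = 27.5938
Denominator Σ(x_t−x̄)² = 483.8750
r_2 = 27.5938 / 483.8750 = 0.057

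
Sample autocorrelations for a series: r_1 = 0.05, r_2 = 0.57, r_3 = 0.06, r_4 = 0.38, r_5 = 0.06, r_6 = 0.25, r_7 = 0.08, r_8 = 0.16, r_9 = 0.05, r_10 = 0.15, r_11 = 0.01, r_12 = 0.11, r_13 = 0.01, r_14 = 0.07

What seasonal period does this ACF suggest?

2

The largest autocorrelation is r_2 = 0.57, with weaker echoes at lags 4 (0.38), 6 (0.25), 8 (0.16) and 10 (0.15); the remaining lags stay at or below 0.11.
The dominant spike at lag 2 indicates a seasonal period of 2.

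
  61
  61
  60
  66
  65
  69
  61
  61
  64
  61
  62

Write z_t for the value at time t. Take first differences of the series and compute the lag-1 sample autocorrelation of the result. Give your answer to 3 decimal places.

First differences Δz: 0, -1, 6, -1, 4, -8, 0, 3, -3, 1
Mean of differences = 0.1000
Numerator Σ(Δz_t−Δz̄)(Δz_{t+1}−Δz̄) = -60.0100
Denominator Σ(Δz_t−Δz̄)² = 136.9000
r_1(Δz) = -60.0100 / 136.9000 = -0.438

-0.438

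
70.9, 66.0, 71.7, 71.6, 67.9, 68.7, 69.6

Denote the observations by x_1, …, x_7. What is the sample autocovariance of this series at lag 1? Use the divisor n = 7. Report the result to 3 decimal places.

Mean x̄ = (70.9 + 66.0 + 71.7 + 71.6 + 67.9 + 68.7 + 69.6)/7 = 69.4857
Σ_{t=1}^{6}(x_t−x̄)(x_{t+1}−x̄) = -10.1631
γ_1 = -10.1631 / 7 = -1.452

-1.452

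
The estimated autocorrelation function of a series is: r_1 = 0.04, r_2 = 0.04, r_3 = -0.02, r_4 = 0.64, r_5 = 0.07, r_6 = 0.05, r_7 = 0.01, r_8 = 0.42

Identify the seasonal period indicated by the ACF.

4

The largest autocorrelation is r_4 = 0.64, with a weaker echo at lag 8 (0.42); the remaining lags stay at or below 0.07.
The dominant spike at lag 4 indicates a seasonal period of 4.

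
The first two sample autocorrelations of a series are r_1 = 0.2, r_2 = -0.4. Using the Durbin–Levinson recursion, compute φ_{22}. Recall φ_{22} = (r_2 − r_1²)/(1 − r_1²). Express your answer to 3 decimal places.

φ_{22} = (r_2 − r_1²) / (1 − r_1²)
r_1² = (0.2)² = 0.04
Numerator = -0.4 − 0.0400 = -0.4400; denominator = 1 − 0.0400 = 0.9600
φ_{22} = -0.4400 / 0.9600 = -0.458

-0.458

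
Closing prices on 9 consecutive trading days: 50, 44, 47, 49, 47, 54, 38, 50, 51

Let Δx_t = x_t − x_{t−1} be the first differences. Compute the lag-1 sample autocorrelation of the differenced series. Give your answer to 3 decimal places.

First differences Δx: -6, 3, 2, -2, 7, -16, 12, 1
Mean of differences = 0.1250
Numerator Σ(Δx_t−Δx̄)(Δx_{t+1}−Δx̄) = -322.7656
Denominator Σ(Δx_t−Δx̄)² = 502.8750
r_1(Δx) = -322.7656 / 502.8750 = -0.642

-0.642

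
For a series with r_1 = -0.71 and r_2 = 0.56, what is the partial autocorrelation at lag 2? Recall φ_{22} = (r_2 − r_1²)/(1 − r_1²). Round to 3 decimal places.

φ_{22} = (r_2 − r_1²) / (1 − r_1²)
r_1² = (-0.71)² = 0.5041
Numerator = 0.56 − 0.5041 = 0.0559; denominator = 1 − 0.5041 = 0.4959
φ_{22} = 0.0559 / 0.4959 = 0.113

0.113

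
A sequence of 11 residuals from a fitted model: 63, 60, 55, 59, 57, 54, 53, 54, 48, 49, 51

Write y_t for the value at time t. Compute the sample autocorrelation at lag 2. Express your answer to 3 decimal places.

0.278

Mean ȳ = (63 + 60 + 55 + 59 + 57 + 54 + 53 + 54 + 48 + 49 + 51)/11 = 54.8182
Numerator Σ_{t=1}^{9}(y_t−ȳ)(y_{t+2}−ȳ) = 60.0248
Denominator Σ(y_t−ȳ)² = 215.6364
r_2 = 60.0248 / 215.6364 = 0.278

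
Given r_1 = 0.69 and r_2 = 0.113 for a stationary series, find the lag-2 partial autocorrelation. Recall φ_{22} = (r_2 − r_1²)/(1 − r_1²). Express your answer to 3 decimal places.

φ_{22} = (r_2 − r_1²) / (1 − r_1²)
r_1² = (0.69)² = 0.4761
Numerator = 0.113 − 0.4761 = -0.3631; denominator = 1 − 0.4761 = 0.5239
φ_{22} = -0.3631 / 0.5239 = -0.693

-0.693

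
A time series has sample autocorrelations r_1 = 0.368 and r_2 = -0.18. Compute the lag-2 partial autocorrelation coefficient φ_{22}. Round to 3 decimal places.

-0.365

φ_{22} = (r_2 − r_1²) / (1 − r_1²)
r_1² = (0.368)² = 0.135424
Numerator = -0.18 − 0.1354 = -0.3154; denominator = 1 − 0.1354 = 0.8646
φ_{22} = -0.3154 / 0.8646 = -0.365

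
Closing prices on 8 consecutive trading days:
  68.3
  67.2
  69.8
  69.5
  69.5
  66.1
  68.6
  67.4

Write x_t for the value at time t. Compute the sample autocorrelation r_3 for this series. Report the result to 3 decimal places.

Mean x̄ = (68.3 + 67.2 + 69.8 + 69.5 + 69.5 + 66.1 + 68.6 + 67.4)/8 = 68.3000
Numerator Σ_{t=1}^{5}(x_t−x̄)(x_{t+3}−x̄) = -5.3400
Denominator Σ(x_t−x̄)² = 12.0800
r_3 = -5.3400 / 12.0800 = -0.442

-0.442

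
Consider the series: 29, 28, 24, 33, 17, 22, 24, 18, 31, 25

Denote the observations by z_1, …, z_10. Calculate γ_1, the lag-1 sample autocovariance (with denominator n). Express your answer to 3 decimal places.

-7.071

Mean z̄ = (29 + 28 + 24 + 33 + 17 + 22 + 24 + 18 + 31 + 25)/10 = 25.1000
Σ_{t=1}^{9}(z_t−z̄)(z_{t+1}−z̄) = -70.7100
γ_1 = -70.7100 / 10 = -7.071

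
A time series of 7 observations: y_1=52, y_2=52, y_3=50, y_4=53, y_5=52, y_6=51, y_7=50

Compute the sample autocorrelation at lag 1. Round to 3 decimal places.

-0.190

Mean ȳ = (52 + 52 + 50 + 53 + 52 + 51 + 50)/7 = 51.4286
Deviations from mean: 0.5714, 0.5714, -1.4286, 1.5714, 0.5714, -0.4286, -1.4286
Σ(y_t−ȳ)(y_{t+1}−ȳ) = (0.3265) + (-0.8163) + (-2.2449) + (0.8980) + (-0.2449) + (0.6122) = -1.4694
Denominator Σ(y_t−ȳ)² = 7.7143
r_1 = -1.4694 / 7.7143 = -0.190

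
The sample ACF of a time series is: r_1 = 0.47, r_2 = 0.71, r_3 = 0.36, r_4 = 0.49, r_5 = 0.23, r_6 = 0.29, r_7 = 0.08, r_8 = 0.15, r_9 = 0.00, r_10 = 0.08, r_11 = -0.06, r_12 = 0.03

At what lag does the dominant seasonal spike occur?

The largest autocorrelation is r_2 = 0.71, with a weaker echo at lag 4 (0.49); the remaining lags stay at or below 0.47.
The dominant spike at lag 2 indicates a seasonal period of 2.

2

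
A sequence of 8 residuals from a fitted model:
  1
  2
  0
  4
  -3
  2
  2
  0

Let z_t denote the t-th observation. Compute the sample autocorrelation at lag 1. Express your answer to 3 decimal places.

Mean z̄ = (1 + 2 + 0 + 4 − 3 + 2 + 2 + 0)/8 = 1.0000
Deviations from mean: 0.0000, 1.0000, -1.0000, 3.0000, -4.0000, 1.0000, 1.0000, -1.0000
Σ(z_t−z̄)(z_{t+1}−z̄) = (0.0000) + (-1.0000) + (-3.0000) + (-12.0000) + (-4.0000) + (1.0000) + (-1.0000) = -20.0000
Denominator Σ(z_t−z̄)² = 30.0000
r_1 = -20.0000 / 30.0000 = -0.667

-0.667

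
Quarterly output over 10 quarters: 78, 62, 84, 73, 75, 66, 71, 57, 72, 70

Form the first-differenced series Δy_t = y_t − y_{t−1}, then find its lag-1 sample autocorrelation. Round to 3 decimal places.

-0.706

First differences Δy: -16, 22, -11, 2, -9, 5, -14, 15, -2
Mean of differences = -0.8889
Numerator Σ(Δy_t−Δȳ)(Δy_{t+1}−Δȳ) = -980.9012
Denominator Σ(Δy_t−Δȳ)² = 1388.8889
r_1(Δy) = -980.9012 / 1388.8889 = -0.706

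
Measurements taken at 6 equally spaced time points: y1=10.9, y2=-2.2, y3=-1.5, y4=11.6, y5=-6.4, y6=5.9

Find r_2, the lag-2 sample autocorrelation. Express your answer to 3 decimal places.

-0.047

Mean ȳ = (10.9 − 2.2 − 1.5 + 11.6 − 6.4 + 5.9)/6 = 3.0500
Σ(y_t−ȳ)(y_{t+2}−ȳ) = (-35.7175) + (-44.8875) + (42.9975) + (24.3675) = -13.2400
Denominator Σ(y_t−ȳ)² = 280.4150
r_2 = -13.2400 / 280.4150 = -0.047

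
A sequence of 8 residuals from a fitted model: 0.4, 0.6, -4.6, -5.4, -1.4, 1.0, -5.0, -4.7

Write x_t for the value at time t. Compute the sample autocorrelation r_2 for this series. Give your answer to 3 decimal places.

-0.687

Mean x̄ = (0.4 + 0.6 − 4.6 − 5.4 − 1.4 + 1.0 − 5.0 − 4.7)/8 = -2.3875
Deviations from mean: 2.7875, 2.9875, -2.2125, -3.0125, 0.9875, 3.3875, -2.6125, -2.3125
Numerator Σ_{t=1}^{6}(x_t−x̄)(x_{t+2}−x̄) = -37.9703
Denominator Σ(x_t−x̄)² = 55.2888
r_2 = -37.9703 / 55.2888 = -0.687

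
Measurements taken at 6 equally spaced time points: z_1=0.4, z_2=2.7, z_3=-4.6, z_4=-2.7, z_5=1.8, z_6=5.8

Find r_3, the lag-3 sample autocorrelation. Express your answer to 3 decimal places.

Mean z̄ = (0.4 + 2.7 − 4.6 − 2.7 + 1.8 + 5.8)/6 = 0.5667
Deviations from mean: -0.1667, 2.1333, -5.1667, -3.2667, 1.2333, 5.2333
Σ(z_t−z̄)(z_{t+3}−z̄) = (0.5444) + (2.6311) + (-27.0389) = -23.8633
Denominator Σ(z_t−z̄)² = 70.8533
r_3 = -23.8633 / 70.8533 = -0.337

-0.337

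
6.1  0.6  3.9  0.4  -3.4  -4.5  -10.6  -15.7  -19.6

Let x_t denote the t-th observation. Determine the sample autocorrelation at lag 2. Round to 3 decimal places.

0.337

Mean x̄ = (6.1 + 0.6 + 3.9 + 0.4 − 3.4 − 4.5 − 10.6 − 15.7 − 19.6)/9 = -4.7556
Σ(x_t−x̄)(x_{t+2}−x̄) = (93.9609) + (27.6109) + (11.7331) + (1.3175) + (-7.9225) + (-2.7969) + (86.7575) = 210.6605
Denominator Σ(x_t−x̄)² = 624.2222
r_2 = 210.6605 / 624.2222 = 0.337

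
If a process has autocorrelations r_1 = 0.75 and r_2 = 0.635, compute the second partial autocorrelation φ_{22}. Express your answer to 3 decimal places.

0.166

φ_{22} = (r_2 − r_1²) / (1 − r_1²)
r_1² = (0.75)² = 0.5625
Numerator = 0.635 − 0.5625 = 0.0725; denominator = 1 − 0.5625 = 0.4375
φ_{22} = 0.0725 / 0.4375 = 0.166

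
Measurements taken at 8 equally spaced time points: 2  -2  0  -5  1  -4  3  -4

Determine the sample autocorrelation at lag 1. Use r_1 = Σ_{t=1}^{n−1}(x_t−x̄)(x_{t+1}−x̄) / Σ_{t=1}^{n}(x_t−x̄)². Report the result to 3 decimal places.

Mean x̄ = (2 − 2 + 0 − 5 + 1 − 4 + 3 − 4)/8 = -1.1250
Σ(x_t−x̄)(x_{t+1}−x̄) = (-2.7344) + (-0.9844) + (-4.3594) + (-8.2344) + (-6.1094) + (-11.8594) + (-11.8594) = -46.1406
Denominator Σ(x_t−x̄)² = 64.8750
r_1 = -46.1406 / 64.8750 = -0.711

-0.711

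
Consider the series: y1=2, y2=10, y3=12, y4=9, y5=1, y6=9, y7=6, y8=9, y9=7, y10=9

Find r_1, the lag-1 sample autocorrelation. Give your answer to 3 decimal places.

-0.190

Mean ȳ = (2 + 10 + 12 + 9 + 1 + 9 + 6 + 9 + 7 + 9)/10 = 7.4000
Numerator Σ_{t=1}^{9}(y_t−ȳ)(y_{t+1}−ȳ) = -20.9600
Denominator Σ(y_t−ȳ)² = 110.4000
r_1 = -20.9600 / 110.4000 = -0.190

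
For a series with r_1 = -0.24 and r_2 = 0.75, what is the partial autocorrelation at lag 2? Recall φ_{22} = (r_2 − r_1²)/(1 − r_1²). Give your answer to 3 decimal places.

φ_{22} = (r_2 − r_1²) / (1 − r_1²)
r_1² = (-0.24)² = 0.0576
Numerator = 0.75 − 0.0576 = 0.6924; denominator = 1 − 0.0576 = 0.9424
φ_{22} = 0.6924 / 0.9424 = 0.735

0.735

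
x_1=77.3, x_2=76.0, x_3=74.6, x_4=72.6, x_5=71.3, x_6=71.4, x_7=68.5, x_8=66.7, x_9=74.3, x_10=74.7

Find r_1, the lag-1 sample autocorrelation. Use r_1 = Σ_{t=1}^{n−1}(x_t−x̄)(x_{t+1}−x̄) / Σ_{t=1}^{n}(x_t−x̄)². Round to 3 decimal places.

Mean x̄ = (77.3 + 76.0 + 74.6 + 72.6 + 71.3 + 71.4 + 68.5 + 66.7 + 74.3 + 74.7)/10 = 72.7400
Numerator Σ_{t=1}^{9}(x_t−x̄)(x_{t+1}−x̄) = 47.7264
Denominator Σ(x_t−x̄)² = 99.5040
r_1 = 47.7264 / 99.5040 = 0.480

0.480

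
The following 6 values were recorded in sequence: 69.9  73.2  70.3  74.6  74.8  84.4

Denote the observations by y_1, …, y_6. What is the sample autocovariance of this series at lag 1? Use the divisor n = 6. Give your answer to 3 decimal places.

2.365

Mean ȳ = (69.9 + 73.2 + 70.3 + 74.6 + 74.8 + 84.4)/6 = 74.5333
Deviations: -4.6333, -1.3333, -4.2333, 0.0667, 0.2667, 9.8667
Σ_{t=1}^{5}(y_t−ȳ)(y_{t+1}−ȳ) = 14.1889
γ_1 = 14.1889 / 6 = 2.365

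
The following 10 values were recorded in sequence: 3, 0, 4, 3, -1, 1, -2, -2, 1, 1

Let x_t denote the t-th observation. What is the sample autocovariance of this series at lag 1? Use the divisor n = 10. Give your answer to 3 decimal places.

Mean x̄ = (3 + 0 + 4 + 3 − 1 + 1 − 2 − 2 + 1 + 1)/10 = 0.8000
Σ_{t=1}^{9}(x_t−x̄)(x_{t+1}−x̄) = 5.1600
γ_1 = 5.1600 / 10 = 0.516

0.516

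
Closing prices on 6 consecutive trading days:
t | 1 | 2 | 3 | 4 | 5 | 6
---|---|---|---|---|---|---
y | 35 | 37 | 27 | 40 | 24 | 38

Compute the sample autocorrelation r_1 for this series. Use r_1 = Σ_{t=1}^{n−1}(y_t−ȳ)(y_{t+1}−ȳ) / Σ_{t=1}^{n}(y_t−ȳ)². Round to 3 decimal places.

Mean ȳ = (35 + 37 + 27 + 40 + 24 + 38)/6 = 33.5000
Deviations from mean: 1.5000, 3.5000, -6.5000, 6.5000, -9.5000, 4.5000
Σ(y_t−ȳ)(y_{t+1}−ȳ) = (5.2500) + (-22.7500) + (-42.2500) + (-61.7500) + (-42.7500) = -164.2500
Denominator Σ(y_t−ȳ)² = 209.5000
r_1 = -164.2500 / 209.5000 = -0.784

-0.784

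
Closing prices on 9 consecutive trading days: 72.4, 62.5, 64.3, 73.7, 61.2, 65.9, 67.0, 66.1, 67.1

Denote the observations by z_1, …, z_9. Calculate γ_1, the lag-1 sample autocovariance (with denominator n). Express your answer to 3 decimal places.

Mean z̄ = (72.4 + 62.5 + 64.3 + 73.7 + 61.2 + 65.9 + 67.0 + 66.1 + 67.1)/9 = 66.6889
Σ_{t=1}^{8}(z_t−z̄)(z_{t+1}−z̄) = -65.4890
γ_1 = -65.4890 / 9 = -7.277

-7.277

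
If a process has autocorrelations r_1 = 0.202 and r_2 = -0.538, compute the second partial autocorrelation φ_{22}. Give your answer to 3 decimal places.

-0.603

φ_{22} = (r_2 − r_1²) / (1 − r_1²)
r_1² = (0.202)² = 0.040804
Numerator = -0.538 − 0.0408 = -0.5788; denominator = 1 − 0.0408 = 0.9592
φ_{22} = -0.5788 / 0.9592 = -0.603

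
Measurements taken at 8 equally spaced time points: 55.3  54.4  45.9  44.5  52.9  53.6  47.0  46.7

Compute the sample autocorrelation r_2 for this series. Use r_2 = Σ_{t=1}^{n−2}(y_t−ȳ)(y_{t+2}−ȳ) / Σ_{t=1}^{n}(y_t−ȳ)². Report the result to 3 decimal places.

-0.723

Mean ȳ = (55.3 + 54.4 + 45.9 + 44.5 + 52.9 + 53.6 + 47.0 + 46.7)/8 = 50.0375
Deviations from mean: 5.2625, 4.3625, -4.1375, -5.5375, 2.8625, 3.5625, -3.0375, -3.3375
Σ(y_t−ȳ)(y_{t+2}−ȳ) = (-21.7736) + (-24.1573) + (-11.8436) + (-19.7273) + (-8.6948) + (-11.8898) = -98.0866
Denominator Σ(y_t−ȳ)² = 135.7588
r_2 = -98.0866 / 135.7588 = -0.723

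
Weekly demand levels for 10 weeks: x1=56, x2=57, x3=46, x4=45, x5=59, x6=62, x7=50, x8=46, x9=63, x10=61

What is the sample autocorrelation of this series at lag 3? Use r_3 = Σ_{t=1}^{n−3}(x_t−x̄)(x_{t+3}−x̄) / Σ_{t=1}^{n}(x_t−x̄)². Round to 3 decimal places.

Mean x̄ = (56 + 57 + 46 + 45 + 59 + 62 + 50 + 46 + 63 + 61)/10 = 54.5000
Σ(x_t−x̄)(x_{t+3}−x̄) = (-14.2500) + (11.2500) + (-63.7500) + (42.7500) + (-38.2500) + (63.7500) + (-29.2500) = -27.7500
Denominator Σ(x_t−x̄)² = 454.5000
r_3 = -27.7500 / 454.5000 = -0.061

-0.061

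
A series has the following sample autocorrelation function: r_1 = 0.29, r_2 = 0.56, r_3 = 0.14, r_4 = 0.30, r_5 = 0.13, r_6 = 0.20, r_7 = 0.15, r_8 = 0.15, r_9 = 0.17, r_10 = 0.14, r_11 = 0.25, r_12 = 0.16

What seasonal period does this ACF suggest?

2

The largest autocorrelation is r_2 = 0.56, with a weaker echo at lag 4 (0.30); the remaining lags stay at or below 0.29.
The dominant spike at lag 2 indicates a seasonal period of 2.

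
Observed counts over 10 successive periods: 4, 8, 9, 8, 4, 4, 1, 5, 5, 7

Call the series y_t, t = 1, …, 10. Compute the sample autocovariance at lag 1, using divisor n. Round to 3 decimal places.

Mean ȳ = (4 + 8 + 9 + 8 + 4 + 4 + 1 + 5 + 5 + 7)/10 = 5.5000
Σ_{t=1}^{9}(y_t−ȳ)(y_{t+1}−ȳ) = 20.7500
γ_1 = 20.7500 / 10 = 2.075

2.075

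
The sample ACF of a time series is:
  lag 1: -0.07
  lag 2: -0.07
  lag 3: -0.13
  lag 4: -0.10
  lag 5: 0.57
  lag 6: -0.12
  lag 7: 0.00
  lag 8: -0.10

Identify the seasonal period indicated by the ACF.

The largest autocorrelation is r_5 = 0.57; the remaining lags stay at or below 0.00.
The dominant spike at lag 5 indicates a seasonal period of 5.

5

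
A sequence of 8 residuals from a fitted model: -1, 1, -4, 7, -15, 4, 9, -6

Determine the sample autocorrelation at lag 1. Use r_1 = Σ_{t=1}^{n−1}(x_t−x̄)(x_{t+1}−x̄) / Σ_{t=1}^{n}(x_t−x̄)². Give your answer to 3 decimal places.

-0.510

Mean x̄ = (-1 + 1 − 4 + 7 − 15 + 4 + 9 − 6)/8 = -0.6250
Deviations from mean: -0.3750, 1.6250, -3.3750, 7.6250, -14.3750, 4.6250, 9.6250, -5.3750
Σ(x_t−x̄)(x_{t+1}−x̄) = (-0.6094) + (-5.4844) + (-25.7344) + (-109.6094) + (-66.4844) + (44.5156) + (-51.7344) = -215.1406
Denominator Σ(x_t−x̄)² = 421.8750
r_1 = -215.1406 / 421.8750 = -0.510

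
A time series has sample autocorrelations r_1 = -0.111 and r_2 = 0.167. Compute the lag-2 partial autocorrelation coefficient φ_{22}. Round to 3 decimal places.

0.157

φ_{22} = (r_2 − r_1²) / (1 − r_1²)
r_1² = (-0.111)² = 0.012321
Numerator = 0.167 − 0.0123 = 0.1547; denominator = 1 − 0.0123 = 0.9877
φ_{22} = 0.1547 / 0.9877 = 0.157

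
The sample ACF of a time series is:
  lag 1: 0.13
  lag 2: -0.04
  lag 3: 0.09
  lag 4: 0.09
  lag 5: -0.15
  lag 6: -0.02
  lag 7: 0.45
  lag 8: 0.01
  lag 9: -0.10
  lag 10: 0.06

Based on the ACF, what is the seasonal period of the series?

The largest autocorrelation is r_7 = 0.45; the remaining lags stay at or below 0.13.
The dominant spike at lag 7 indicates a seasonal period of 7.

7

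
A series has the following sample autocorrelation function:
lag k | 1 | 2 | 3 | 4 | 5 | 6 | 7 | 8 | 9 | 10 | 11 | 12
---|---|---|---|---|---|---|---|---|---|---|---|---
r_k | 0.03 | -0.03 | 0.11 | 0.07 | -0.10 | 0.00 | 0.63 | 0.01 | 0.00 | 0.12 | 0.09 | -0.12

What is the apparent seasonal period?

7

The largest autocorrelation is r_7 = 0.63; the remaining lags stay at or below 0.12.
The dominant spike at lag 7 indicates a seasonal period of 7.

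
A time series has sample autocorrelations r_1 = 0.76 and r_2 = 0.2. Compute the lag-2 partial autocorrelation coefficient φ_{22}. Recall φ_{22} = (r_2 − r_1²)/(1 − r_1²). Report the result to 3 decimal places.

-0.894

φ_{22} = (r_2 − r_1²) / (1 − r_1²)
r_1² = (0.76)² = 0.5776
Numerator = 0.2 − 0.5776 = -0.3776; denominator = 1 − 0.5776 = 0.4224
φ_{22} = -0.3776 / 0.4224 = -0.894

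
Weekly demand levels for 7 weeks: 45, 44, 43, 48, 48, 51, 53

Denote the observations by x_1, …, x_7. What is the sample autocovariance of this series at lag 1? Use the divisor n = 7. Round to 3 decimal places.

6.178

Mean x̄ = (45 + 44 + 43 + 48 + 48 + 51 + 53)/7 = 47.4286
Deviations: -2.4286, -3.4286, -4.4286, 0.5714, 0.5714, 3.5714, 5.5714
Σ_{t=1}^{6}(x_t−x̄)(x_{t+1}−x̄) = 43.2449
γ_1 = 43.2449 / 7 = 6.178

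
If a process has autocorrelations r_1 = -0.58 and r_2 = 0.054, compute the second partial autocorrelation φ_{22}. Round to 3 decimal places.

φ_{22} = (r_2 − r_1²) / (1 − r_1²)
r_1² = (-0.58)² = 0.3364
Numerator = 0.054 − 0.3364 = -0.2824; denominator = 1 − 0.3364 = 0.6636
φ_{22} = -0.2824 / 0.6636 = -0.426

-0.426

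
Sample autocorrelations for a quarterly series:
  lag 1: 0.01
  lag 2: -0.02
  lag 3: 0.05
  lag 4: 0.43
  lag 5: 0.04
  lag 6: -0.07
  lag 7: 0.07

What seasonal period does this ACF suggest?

4

The largest autocorrelation is r_4 = 0.43; the remaining lags stay at or below 0.07.
The dominant spike at lag 4 indicates a seasonal period of 4.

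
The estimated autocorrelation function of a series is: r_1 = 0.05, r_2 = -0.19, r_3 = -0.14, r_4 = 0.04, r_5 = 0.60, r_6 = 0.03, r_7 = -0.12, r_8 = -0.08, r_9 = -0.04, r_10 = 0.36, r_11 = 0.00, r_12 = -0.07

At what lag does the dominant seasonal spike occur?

The largest autocorrelation is r_5 = 0.60, with a weaker echo at lag 10 (0.36); the remaining lags stay at or below 0.05.
The dominant spike at lag 5 indicates a seasonal period of 5.

5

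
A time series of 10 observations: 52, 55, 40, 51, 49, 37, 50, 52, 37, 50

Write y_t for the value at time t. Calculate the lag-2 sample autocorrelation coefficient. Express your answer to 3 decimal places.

-0.288

Mean ȳ = (52 + 55 + 40 + 51 + 49 + 37 + 50 + 52 + 37 + 50)/10 = 47.3000
Numerator Σ_{t=1}^{8}(y_t−ȳ)(y_{t+2}−ȳ) = -115.2800
Denominator Σ(y_t−ȳ)² = 400.1000
r_2 = -115.2800 / 400.1000 = -0.288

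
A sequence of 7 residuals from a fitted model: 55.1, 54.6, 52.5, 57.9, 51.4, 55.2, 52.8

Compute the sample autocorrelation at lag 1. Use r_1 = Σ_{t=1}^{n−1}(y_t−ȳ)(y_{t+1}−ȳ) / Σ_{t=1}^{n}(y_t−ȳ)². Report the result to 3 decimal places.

-0.747

Mean ȳ = (55.1 + 54.6 + 52.5 + 57.9 + 51.4 + 55.2 + 52.8)/7 = 54.2143
Deviations from mean: 0.8857, 0.3857, -1.7143, 3.6857, -2.8143, 0.9857, -1.4143
Σ(y_t−ȳ)(y_{t+1}−ȳ) = (0.3416) + (-0.6612) + (-6.3184) + (-10.3727) + (-2.7741) + (-1.3941) = -21.1788
Denominator Σ(y_t−ȳ)² = 28.3486
r_1 = -21.1788 / 28.3486 = -0.747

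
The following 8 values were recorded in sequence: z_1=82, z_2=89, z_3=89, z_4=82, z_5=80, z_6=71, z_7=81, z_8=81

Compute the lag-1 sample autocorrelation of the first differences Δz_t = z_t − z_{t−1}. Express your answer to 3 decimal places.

-0.209

First differences Δz: 7, 0, -7, -2, -9, 10, 0
Mean of differences = -0.1429
Numerator Σ(Δz_t−Δz̄)(Δz_{t+1}−Δz̄) = -59.1633
Denominator Σ(Δz_t−Δz̄)² = 282.8571
r_1(Δz) = -59.1633 / 282.8571 = -0.209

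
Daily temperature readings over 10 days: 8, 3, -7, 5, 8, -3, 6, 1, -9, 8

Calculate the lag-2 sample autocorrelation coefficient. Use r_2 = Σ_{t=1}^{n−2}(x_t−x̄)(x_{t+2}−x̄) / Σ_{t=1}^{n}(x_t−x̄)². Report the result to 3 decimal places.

Mean x̄ = (8 + 3 − 7 + 5 + 8 − 3 + 6 + 1 − 9 + 8)/10 = 2.0000
Numerator Σ_{t=1}^{8}(x_t−x̄)(x_{t+2}−x̄) = -141.0000
Denominator Σ(x_t−x̄)² = 362.0000
r_2 = -141.0000 / 362.0000 = -0.390

-0.390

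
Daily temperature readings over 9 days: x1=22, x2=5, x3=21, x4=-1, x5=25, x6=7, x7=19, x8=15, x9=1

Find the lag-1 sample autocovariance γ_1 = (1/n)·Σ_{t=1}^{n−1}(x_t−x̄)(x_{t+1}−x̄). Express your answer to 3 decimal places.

-59.568

Mean x̄ = (22 + 5 + 21 − 1 + 25 + 7 + 19 + 15 + 1)/9 = 12.6667
Σ_{t=1}^{8}(x_t−x̄)(x_{t+1}−x̄) = -536.1111
γ_1 = -536.1111 / 9 = -59.568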